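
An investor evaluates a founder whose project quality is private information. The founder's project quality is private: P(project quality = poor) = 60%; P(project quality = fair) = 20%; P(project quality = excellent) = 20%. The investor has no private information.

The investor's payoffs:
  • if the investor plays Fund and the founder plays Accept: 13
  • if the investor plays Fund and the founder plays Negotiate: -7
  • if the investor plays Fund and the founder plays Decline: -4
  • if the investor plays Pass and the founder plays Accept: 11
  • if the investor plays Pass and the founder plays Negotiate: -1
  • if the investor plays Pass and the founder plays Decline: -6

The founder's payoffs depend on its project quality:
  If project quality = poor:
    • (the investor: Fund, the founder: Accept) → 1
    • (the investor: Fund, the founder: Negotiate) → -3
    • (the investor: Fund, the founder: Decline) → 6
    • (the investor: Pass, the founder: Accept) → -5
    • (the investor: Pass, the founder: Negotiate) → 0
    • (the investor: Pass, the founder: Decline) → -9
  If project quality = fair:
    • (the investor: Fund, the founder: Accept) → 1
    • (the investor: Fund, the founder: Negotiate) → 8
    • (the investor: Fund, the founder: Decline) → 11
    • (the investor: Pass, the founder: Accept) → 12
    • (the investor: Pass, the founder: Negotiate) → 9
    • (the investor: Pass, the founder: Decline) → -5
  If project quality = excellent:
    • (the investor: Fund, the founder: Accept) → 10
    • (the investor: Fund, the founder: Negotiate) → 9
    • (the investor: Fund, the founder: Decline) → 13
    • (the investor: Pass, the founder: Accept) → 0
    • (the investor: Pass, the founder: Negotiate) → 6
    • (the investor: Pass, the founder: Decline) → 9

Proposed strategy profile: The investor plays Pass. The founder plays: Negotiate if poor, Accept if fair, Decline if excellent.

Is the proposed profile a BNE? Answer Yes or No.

The investor plays Pass: E[Pass] = 0.6·(-1) + 0.2·(11) + 0.2·(-6) = 0.4; E[Fund] = -2.4. Best-responding. ✓
The founder (project quality poor), facing Pass: Accept gives -5, Negotiate gives 0, Decline gives -9. Proposed Negotiate is best. ✓
The founder (project quality fair), facing Pass: Accept gives 12, Negotiate gives 9, Decline gives -5. Proposed Accept is best. ✓
The founder (project quality excellent), facing Pass: Accept gives 0, Negotiate gives 6, Decline gives 9. Proposed Decline is best. ✓

Yes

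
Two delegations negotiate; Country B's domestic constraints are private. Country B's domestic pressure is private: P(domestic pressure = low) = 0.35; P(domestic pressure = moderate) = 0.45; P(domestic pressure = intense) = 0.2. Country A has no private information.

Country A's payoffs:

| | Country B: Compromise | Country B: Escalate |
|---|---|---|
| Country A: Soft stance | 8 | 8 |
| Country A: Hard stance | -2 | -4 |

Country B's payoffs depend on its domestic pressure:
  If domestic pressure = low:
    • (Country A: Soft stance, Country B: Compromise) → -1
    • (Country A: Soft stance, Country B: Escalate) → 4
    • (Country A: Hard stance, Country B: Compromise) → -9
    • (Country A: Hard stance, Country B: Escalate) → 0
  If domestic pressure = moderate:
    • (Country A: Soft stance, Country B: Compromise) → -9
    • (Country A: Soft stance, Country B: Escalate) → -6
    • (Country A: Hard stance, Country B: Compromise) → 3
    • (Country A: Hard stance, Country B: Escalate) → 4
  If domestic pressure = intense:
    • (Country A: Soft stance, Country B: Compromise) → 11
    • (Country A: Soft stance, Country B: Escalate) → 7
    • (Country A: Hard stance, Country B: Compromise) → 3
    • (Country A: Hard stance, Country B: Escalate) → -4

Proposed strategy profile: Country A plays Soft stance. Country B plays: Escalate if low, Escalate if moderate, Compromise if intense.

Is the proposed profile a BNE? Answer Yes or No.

Yes

Country A plays Soft stance: E[Soft stance] = 0.35·(8) + 0.45·(8) + 0.2·(8) = 8; E[Hard stance] = -3.6. Best-responding. ✓
Country B (domestic pressure low), facing Soft stance: Compromise gives -1, Escalate gives 4. Proposed Escalate is best. ✓
Country B (domestic pressure moderate), facing Soft stance: Compromise gives -9, Escalate gives -6. Proposed Escalate is best. ✓
Country B (domestic pressure intense), facing Soft stance: Compromise gives 11, Escalate gives 7. Proposed Compromise is best. ✓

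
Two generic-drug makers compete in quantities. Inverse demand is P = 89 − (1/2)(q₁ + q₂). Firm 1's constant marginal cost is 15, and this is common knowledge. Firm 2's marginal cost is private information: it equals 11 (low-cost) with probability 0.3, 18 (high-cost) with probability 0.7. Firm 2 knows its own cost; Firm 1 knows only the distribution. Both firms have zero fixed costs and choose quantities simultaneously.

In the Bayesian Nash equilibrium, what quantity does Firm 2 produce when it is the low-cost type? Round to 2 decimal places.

53.03

Type-c best response for Firm 2: q₂(c) = (89 − c) − q₁/2.
Firm 1 maximizes expected profit; its first-order condition is 89 − q₁ − (1/2)E[q₂] − 15 = 0.
Substituting E[q₂] and solving: E[c₂] = 15.9, so q₁ = (89 − 2·15 + 15.9)/(3/2) = 49.9333.
q₂(low-cost) = (89 − 11 − (1/2)·49.9333) = 53.0333.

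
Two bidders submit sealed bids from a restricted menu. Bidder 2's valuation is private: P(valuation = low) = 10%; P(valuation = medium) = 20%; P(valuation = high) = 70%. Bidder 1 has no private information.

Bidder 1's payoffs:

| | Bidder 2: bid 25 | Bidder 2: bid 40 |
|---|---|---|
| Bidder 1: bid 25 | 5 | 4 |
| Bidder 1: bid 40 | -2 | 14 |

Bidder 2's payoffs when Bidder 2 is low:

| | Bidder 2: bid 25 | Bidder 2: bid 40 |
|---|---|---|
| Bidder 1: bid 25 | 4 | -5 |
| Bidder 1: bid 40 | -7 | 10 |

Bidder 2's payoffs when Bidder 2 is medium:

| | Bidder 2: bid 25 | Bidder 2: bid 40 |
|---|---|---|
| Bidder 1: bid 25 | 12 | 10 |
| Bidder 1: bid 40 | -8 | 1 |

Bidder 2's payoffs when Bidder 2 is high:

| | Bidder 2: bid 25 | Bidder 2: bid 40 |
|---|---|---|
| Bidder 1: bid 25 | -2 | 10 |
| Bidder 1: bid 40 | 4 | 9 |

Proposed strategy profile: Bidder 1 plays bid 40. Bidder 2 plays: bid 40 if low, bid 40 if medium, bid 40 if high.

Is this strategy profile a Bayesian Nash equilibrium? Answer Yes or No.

Bidder 1 plays bid 40: E[bid 40] = 0.1·(14) + 0.2·(14) + 0.7·(14) = 14; E[bid 25] = 4. Best-responding. ✓
Bidder 2 (valuation low), facing bid 40: bid 25 gives -7, bid 40 gives 10. Proposed bid 40 is best. ✓
Bidder 2 (valuation medium), facing bid 40: bid 25 gives -8, bid 40 gives 1. Proposed bid 40 is best. ✓
Bidder 2 (valuation high), facing bid 40: bid 25 gives 4, bid 40 gives 9. Proposed bid 40 is best. ✓

Yes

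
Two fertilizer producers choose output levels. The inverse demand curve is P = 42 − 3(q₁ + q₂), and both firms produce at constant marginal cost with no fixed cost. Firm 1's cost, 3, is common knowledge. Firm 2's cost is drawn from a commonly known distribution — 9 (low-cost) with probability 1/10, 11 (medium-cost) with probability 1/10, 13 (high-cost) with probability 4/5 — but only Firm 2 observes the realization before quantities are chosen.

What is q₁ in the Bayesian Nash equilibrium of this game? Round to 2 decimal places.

Type-c best response for Firm 2: q₂(c) = (42 − c)/6 − q₁/2.
Firm 1 maximizes expected profit; its first-order condition is 42 − 6q₁ − 3E[q₂] − 3 = 0.
Substituting E[q₂] and solving: E[c₂] = 12.4, so q₁ = (42 − 2·3 + 12.4)/9 = 5.37778.

5.38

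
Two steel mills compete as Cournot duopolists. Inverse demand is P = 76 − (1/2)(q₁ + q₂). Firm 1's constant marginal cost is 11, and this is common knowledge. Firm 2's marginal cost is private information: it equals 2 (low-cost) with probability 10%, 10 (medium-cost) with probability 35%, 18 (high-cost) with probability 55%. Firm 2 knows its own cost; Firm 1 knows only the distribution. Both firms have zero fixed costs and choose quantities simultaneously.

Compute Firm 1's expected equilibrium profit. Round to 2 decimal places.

1015.50

Type-c best response for Firm 2: q₂(c) = (76 − c) − q₁/2.
Firm 1 maximizes expected profit; its first-order condition is 76 − q₁ − (1/2)E[q₂] − 11 = 0.
Substituting E[q₂] and solving: E[c₂] = 13.6, so q₁ = (76 − 2·11 + 13.6)/(3/2) = 45.0667.
E[P] = 76 − (1/2)·(q₁ + E[q₂]) = 33.5333; Firm 1's expected profit = (E[P] − 11)·q₁ = (33.5333 − 11)·45.0667 = 1015.5.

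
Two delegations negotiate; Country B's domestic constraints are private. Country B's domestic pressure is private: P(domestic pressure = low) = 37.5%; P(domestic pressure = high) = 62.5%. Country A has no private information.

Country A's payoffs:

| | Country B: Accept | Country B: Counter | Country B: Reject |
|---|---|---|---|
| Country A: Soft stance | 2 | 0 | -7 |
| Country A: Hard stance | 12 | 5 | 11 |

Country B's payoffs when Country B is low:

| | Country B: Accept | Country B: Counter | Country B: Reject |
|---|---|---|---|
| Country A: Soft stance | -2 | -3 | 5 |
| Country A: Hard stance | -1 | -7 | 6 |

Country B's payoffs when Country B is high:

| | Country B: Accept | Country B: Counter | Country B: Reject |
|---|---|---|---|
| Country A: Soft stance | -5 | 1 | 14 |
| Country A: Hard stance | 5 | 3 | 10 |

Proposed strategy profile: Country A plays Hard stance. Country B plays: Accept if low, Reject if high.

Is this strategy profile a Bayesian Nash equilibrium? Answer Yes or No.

No

Country A plays Hard stance: E[Hard stance] = 0.375·(12) + 0.625·(11) = 11.375; E[Soft stance] = -3.625. Best-responding. ✓
Country B (domestic pressure low), facing Hard stance: Accept gives -1, Counter gives -7, Reject gives 6. Proposed Accept is not best — profitable deviation exists. ✗
Country B (domestic pressure high), facing Hard stance: Accept gives 5, Counter gives 3, Reject gives 10. Proposed Reject is best. ✓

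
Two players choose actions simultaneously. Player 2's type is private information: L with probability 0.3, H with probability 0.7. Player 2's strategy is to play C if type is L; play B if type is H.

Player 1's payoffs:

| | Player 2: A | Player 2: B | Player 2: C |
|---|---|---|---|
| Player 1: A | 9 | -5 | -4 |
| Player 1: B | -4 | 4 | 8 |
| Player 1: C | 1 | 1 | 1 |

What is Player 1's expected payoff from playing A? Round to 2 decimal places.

E[A] = 0.3·(-4) + 0.7·(-5) = (-1.2) + (-3.5) = -4.7

-4.70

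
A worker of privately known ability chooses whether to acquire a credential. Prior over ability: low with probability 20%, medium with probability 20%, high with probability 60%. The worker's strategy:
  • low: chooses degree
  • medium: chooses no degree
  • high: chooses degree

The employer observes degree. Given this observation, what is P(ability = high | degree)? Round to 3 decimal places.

Apply Bayes' rule using the sender's strategy as the likelihood.
P(degree) = 0.2·1 + 0.2·0 + 0.6·1 = 0.8
P(high | degree) = (0.6·1) / 0.8 = 0.6 / 0.8 = 0.75

0.750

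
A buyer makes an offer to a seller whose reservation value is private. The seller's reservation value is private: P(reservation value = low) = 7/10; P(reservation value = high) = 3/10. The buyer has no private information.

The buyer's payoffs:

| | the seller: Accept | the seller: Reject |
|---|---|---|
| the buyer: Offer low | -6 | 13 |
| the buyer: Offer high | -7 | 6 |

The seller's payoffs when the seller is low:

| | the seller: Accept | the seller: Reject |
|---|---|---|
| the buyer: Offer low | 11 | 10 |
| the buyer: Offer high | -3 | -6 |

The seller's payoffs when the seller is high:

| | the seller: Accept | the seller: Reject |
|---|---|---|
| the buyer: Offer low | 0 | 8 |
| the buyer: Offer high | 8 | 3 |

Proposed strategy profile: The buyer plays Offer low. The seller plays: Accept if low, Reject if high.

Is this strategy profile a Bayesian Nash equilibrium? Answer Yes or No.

Yes

A profile is a BNE iff every type of every player is best-responding given beliefs about the other side.
The buyer plays Offer low: E[Offer low] = 7/10·(-6) + 3/10·(13) = -3/10; E[Offer high] = -31/10. Best-responding. ✓
The seller (reservation value low), facing Offer low: Accept gives 11, Reject gives 10. Proposed Accept is best. ✓
The seller (reservation value high), facing Offer low: Accept gives 0, Reject gives 8. Proposed Reject is best. ✓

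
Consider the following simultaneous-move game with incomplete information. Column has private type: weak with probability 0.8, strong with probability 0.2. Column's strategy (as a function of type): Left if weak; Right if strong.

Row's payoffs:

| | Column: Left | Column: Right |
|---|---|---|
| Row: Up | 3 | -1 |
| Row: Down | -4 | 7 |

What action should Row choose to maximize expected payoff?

E[Up] = 0.8·(3) + 0.2·(-1) = 2.2
E[Down] = 0.8·(-4) + 0.2·(7) = -1.8
Best response: Up (2.2 is the largest).

Up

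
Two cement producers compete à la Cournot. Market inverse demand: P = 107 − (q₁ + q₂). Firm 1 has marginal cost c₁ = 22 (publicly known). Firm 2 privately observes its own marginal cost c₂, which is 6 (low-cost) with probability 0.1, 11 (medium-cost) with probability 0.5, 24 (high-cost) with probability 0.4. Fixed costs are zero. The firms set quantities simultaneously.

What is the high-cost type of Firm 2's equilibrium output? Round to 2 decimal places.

Each type of Firm 2 best-responds to q₁; Firm 1 best-responds to the expected q₂ over Firm 2's types.
Firm 2 with cost c maximizes (107 − (q₁+q₂) − c)·q₂, giving q₂(c) = (107 − c − q₁)/2.
E[c₂] = 0.1·6 + 0.5·11 + 0.4·24 = 15.7
Firm 1's FOC against E[q₂] yields q₁ = (107 − 2·22 + E[c₂])/3 = (107 − 44 + 15.7)/3 = 26.2333.
q₂(high-cost) = (107 − 24 − 26.2333)/2 = 28.3833.

28.38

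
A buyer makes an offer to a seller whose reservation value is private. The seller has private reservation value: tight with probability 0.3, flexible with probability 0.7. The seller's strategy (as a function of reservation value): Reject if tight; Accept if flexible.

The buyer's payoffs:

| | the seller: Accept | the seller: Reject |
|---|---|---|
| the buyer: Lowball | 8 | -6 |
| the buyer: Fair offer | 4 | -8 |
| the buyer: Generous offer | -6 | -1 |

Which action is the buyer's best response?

Compute the buyer's expected payoff for each action, taking the expectation over the seller's type.
E[Lowball] = 0.3·(-6) + 0.7·(8) = 3.8
E[Fair offer] = 0.3·(-8) + 0.7·(4) = 0.4
E[Generous offer] = 0.3·(-1) + 0.7·(-6) = -4.5
Best response: Lowball (3.8 is the largest).

Lowball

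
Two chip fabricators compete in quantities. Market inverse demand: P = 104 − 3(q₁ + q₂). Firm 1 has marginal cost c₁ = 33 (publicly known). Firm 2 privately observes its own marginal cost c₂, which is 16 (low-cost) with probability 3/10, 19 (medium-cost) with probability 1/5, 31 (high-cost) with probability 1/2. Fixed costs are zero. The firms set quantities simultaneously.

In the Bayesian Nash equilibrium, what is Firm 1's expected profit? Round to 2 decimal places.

Firm 2 with cost c maximizes (104 − 3(q₁+q₂) − c)·q₂, giving q₂(c) = (104 − c − 3q₁)/6.
E[c₂] = 3/10·16 + 1/5·19 + 1/2·31 = 24.1
Firm 1's FOC against E[q₂] yields q₁ = (104 − 2·33 + E[c₂])/9 = (104 − 66 + 24.1)/9 = 6.9.
E[P] = 104 − 3·(q₁ + E[q₂]) = 53.7; Firm 1's expected profit = (E[P] − 33)·q₁ = (53.7 − 33)·6.9 = 142.83.

142.83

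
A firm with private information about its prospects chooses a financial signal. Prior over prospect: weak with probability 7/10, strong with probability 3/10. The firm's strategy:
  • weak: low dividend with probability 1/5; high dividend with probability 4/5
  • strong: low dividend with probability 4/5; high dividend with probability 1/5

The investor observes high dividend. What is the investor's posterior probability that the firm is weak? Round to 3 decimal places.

0.903

Apply Bayes' rule using the sender's strategy as the likelihood.
P(high dividend) = (7/10)·(4/5) + (3/10)·(1/5) = 31/50
P(weak | high dividend) = ((7/10)·(4/5)) / (31/50) = (14/25) / (31/50) = 28/31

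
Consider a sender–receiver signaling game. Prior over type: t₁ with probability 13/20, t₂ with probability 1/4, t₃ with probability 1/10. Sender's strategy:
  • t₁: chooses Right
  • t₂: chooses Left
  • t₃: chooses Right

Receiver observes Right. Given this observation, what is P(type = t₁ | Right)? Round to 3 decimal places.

Apply Bayes' rule using the sender's strategy as the likelihood.
P(Right) = (13/20)·1 + (1/4)·0 + (1/10)·1 = 3/4
P(t₁ | Right) = ((13/20)·1) / (3/4) = (13/20) / (3/4) = 13/15

0.867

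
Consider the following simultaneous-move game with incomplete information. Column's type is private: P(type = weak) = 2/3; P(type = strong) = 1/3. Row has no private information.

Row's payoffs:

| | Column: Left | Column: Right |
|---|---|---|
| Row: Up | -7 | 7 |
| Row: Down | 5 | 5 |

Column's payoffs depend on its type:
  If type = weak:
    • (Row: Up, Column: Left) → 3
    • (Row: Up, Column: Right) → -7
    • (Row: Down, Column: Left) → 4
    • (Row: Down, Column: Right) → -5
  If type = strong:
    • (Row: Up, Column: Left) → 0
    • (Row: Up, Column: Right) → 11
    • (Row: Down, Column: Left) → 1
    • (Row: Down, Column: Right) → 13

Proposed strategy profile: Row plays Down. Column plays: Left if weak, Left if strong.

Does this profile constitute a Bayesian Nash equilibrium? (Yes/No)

No

Row plays Down: E[Down] = 2/3·(5) + 1/3·(5) = 5; E[Up] = -7. Best-responding. ✓
Column (type weak), facing Down: Left gives 4, Right gives -5. Proposed Left is best. ✓
Column (type strong), facing Down: Left gives 1, Right gives 13. Proposed Left is not best — profitable deviation exists. ✗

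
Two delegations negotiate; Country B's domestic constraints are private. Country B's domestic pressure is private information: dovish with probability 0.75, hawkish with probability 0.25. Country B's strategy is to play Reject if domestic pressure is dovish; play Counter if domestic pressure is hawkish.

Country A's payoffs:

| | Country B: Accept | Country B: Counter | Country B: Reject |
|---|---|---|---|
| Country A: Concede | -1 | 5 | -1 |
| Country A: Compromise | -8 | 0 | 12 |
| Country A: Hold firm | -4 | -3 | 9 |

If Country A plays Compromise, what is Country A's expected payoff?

9

E[Compromise] = 0.75·12 + 0.25·0 = 9 + 0 = 9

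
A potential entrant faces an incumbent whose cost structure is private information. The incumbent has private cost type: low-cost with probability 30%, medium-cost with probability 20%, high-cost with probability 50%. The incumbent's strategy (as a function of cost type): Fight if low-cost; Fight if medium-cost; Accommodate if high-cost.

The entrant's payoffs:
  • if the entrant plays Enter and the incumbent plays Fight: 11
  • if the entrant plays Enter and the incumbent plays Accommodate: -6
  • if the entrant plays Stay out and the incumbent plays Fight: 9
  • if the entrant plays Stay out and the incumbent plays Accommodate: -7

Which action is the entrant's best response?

E[Enter] = 0.3·(11) + 0.2·(11) + 0.5·(-6) = 2.5
E[Stay out] = 0.3·(9) + 0.2·(9) + 0.5·(-7) = 1
Best response: Enter (2.5 is the largest).

Enter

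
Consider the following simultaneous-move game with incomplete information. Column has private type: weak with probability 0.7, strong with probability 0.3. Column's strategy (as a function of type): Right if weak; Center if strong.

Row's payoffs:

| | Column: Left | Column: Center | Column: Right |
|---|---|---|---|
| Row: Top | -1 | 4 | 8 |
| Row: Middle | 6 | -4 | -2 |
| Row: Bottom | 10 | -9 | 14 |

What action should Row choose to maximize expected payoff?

Bottom

E[Top] = 0.7·(8) + 0.3·(4) = 6.8
E[Middle] = 0.7·(-2) + 0.3·(-4) = -2.6
E[Bottom] = 0.7·(14) + 0.3·(-9) = 7.1
Best response: Bottom (7.1 is the largest).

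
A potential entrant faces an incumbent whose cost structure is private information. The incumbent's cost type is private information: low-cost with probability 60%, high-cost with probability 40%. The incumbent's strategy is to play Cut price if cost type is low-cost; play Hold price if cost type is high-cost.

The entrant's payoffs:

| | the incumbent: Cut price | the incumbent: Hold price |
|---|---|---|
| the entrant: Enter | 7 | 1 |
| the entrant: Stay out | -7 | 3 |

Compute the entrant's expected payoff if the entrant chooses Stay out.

-3

Take the expectation over the incumbent's cost type, weighting each type's action by its prior probability.
E[Stay out] = 0.6·(-7) + 0.4·3 = (-4.2) + 1.2 = -3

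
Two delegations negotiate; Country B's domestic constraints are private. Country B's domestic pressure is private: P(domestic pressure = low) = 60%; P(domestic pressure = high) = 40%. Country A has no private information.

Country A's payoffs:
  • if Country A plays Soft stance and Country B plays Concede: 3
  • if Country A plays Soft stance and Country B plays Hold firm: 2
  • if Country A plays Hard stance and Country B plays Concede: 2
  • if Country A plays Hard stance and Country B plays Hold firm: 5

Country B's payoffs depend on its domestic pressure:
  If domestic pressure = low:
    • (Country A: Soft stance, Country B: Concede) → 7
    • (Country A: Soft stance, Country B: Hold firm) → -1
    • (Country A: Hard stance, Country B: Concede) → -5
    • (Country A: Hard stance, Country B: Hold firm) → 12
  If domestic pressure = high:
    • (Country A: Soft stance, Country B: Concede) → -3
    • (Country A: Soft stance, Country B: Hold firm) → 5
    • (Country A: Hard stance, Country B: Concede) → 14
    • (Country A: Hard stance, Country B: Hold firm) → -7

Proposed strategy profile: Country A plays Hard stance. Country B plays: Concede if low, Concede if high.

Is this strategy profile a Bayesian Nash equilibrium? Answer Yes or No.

No

A profile is a BNE iff every type of every player is best-responding given beliefs about the other side.
Country A plays Hard stance: E[Hard stance] = 0.6·(2) + 0.4·(2) = 2; E[Soft stance] = 3. Not best-responding. ✗
Country B (domestic pressure low), facing Hard stance: Concede gives -5, Hold firm gives 12. Proposed Concede is not best — profitable deviation exists. ✗
Country B (domestic pressure high), facing Hard stance: Concede gives 14, Hold firm gives -7. Proposed Concede is best. ✓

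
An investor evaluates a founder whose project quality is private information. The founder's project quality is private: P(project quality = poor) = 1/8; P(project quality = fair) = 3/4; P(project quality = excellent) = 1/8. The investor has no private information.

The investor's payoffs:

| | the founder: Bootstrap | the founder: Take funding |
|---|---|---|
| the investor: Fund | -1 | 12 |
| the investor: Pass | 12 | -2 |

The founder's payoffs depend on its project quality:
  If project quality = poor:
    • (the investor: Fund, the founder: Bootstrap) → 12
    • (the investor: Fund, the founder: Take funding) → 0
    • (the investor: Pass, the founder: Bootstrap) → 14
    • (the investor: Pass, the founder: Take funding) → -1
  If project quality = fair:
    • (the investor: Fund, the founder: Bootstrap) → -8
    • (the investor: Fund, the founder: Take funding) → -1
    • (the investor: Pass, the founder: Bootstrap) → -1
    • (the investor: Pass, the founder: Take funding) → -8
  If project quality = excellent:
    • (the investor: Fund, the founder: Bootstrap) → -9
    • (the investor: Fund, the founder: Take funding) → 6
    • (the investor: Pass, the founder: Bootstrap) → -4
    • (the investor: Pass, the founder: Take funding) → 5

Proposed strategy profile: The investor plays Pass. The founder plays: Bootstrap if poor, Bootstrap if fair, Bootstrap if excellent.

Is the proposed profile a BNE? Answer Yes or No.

No

The investor plays Pass: E[Pass] = 1/8·(12) + 3/4·(12) + 1/8·(12) = 12; E[Fund] = -1. Best-responding. ✓
The founder (project quality poor), facing Pass: Bootstrap gives 14, Take funding gives -1. Proposed Bootstrap is best. ✓
The founder (project quality fair), facing Pass: Bootstrap gives -1, Take funding gives -8. Proposed Bootstrap is best. ✓
The founder (project quality excellent), facing Pass: Bootstrap gives -4, Take funding gives 5. Proposed Bootstrap is not best — profitable deviation exists. ✗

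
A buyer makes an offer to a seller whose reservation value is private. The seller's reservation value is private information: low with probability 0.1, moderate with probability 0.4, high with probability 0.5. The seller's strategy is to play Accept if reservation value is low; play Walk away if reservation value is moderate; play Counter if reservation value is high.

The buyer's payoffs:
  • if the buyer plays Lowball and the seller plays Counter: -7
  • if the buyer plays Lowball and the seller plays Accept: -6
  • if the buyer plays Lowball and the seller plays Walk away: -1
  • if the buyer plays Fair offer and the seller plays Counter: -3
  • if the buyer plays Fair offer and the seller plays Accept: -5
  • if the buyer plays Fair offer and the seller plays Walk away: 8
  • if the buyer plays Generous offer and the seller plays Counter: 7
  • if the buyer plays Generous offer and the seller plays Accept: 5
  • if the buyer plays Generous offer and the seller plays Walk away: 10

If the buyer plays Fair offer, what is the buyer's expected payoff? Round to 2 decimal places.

E[Fair offer] = 0.1·(-5) + 0.4·8 + 0.5·(-3) = (-0.5) + 3.2 + (-1.5) = 1.2

1.20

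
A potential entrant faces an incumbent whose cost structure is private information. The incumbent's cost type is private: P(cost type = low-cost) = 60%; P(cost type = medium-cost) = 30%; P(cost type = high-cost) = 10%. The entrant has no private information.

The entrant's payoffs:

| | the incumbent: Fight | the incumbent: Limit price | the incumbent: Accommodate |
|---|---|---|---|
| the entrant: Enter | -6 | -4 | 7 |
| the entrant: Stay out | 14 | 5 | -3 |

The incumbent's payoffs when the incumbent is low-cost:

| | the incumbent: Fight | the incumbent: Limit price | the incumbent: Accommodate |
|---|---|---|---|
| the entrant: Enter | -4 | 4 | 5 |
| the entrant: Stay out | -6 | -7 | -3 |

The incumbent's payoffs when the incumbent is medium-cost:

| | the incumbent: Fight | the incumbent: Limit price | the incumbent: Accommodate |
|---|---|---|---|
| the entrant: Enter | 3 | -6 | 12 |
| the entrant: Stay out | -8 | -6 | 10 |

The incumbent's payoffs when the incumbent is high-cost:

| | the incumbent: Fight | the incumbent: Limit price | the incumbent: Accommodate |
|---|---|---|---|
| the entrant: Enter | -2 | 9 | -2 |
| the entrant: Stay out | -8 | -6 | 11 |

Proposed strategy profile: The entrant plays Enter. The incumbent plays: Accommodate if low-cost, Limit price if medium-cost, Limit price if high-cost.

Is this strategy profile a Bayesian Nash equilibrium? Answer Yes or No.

The entrant plays Enter: E[Enter] = 0.6·(7) + 0.3·(-4) + 0.1·(-4) = 2.6; E[Stay out] = 0.2. Best-responding. ✓
The incumbent (cost type low-cost), facing Enter: Fight gives -4, Limit price gives 4, Accommodate gives 5. Proposed Accommodate is best. ✓
The incumbent (cost type medium-cost), facing Enter: Fight gives 3, Limit price gives -6, Accommodate gives 12. Proposed Limit price is not best — profitable deviation exists. ✗
The incumbent (cost type high-cost), facing Enter: Fight gives -2, Limit price gives 9, Accommodate gives -2. Proposed Limit price is best. ✓

No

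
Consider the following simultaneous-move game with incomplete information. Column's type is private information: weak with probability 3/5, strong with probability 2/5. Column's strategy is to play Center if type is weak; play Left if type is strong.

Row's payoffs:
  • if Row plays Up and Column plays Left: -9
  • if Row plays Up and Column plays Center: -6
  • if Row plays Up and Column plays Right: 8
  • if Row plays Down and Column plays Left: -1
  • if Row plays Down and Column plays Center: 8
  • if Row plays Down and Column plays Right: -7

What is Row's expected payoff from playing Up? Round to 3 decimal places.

Take the expectation over Column's type, weighting each type's action by its prior probability.
E[Up] = 3/5·(-6) + 2/5·(-9) = (-18/5) + (-18/5) = -36/5

-7.200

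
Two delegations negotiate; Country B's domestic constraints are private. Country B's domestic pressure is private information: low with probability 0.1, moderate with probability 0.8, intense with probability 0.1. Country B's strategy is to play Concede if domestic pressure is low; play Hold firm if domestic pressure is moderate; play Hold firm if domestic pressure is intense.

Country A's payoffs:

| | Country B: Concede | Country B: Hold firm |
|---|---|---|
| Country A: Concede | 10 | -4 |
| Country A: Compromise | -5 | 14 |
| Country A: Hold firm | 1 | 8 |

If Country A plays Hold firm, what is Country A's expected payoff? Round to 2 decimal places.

7.30

Take the expectation over Country B's domestic pressure, weighting each type's action by its prior probability.
E[Hold firm] = 0.1·1 + 0.8·8 + 0.1·8 = 0.1 + 6.4 + 0.8 = 7.3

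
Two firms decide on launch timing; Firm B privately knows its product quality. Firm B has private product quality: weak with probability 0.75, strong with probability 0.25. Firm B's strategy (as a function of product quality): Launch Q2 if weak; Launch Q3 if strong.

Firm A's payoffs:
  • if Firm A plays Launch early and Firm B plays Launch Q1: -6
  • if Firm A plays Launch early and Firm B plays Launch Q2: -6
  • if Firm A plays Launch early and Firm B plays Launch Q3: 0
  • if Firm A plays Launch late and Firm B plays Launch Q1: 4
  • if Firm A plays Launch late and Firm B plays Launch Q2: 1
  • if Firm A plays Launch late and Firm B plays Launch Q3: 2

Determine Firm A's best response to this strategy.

Launch late

Compute Firm A's expected payoff for each action, taking the expectation over Firm B's type.
E[Launch early] = 0.75·(-6) + 0.25·(0) = -4.5
E[Launch late] = 0.75·(1) + 0.25·(2) = 1.25
Best response: Launch late (1.25 is the largest).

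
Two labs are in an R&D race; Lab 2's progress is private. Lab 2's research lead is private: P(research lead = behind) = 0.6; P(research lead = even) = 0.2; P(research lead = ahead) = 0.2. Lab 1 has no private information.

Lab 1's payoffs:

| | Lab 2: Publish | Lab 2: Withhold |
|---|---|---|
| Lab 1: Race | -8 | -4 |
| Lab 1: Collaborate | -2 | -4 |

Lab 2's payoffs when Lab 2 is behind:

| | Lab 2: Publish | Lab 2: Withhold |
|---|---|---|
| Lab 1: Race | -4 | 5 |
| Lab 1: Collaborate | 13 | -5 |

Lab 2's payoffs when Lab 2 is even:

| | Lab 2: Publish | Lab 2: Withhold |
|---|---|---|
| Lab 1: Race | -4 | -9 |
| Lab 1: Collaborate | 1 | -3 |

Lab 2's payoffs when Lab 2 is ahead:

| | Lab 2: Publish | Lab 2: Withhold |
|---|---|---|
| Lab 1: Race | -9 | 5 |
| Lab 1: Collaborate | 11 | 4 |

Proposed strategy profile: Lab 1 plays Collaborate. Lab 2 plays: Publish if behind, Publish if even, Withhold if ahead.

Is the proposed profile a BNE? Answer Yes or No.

No

Lab 1 plays Collaborate: E[Collaborate] = 0.6·(-2) + 0.2·(-2) + 0.2·(-4) = -2.4; E[Race] = -7.2. Best-responding. ✓
Lab 2 (research lead behind), facing Collaborate: Publish gives 13, Withhold gives -5. Proposed Publish is best. ✓
Lab 2 (research lead even), facing Collaborate: Publish gives 1, Withhold gives -3. Proposed Publish is best. ✓
Lab 2 (research lead ahead), facing Collaborate: Publish gives 11, Withhold gives 4. Proposed Withhold is not best — profitable deviation exists. ✗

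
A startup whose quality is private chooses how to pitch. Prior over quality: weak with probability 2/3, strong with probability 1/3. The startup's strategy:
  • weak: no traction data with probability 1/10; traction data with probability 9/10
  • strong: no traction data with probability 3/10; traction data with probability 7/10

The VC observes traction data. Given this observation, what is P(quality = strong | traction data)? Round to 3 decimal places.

Apply Bayes' rule using the sender's strategy as the likelihood.
P(traction data) = (2/3)·(9/10) + (1/3)·(7/10) = 5/6
P(strong | traction data) = ((1/3)·(7/10)) / (5/6) = (7/30) / (5/6) = 7/25

0.280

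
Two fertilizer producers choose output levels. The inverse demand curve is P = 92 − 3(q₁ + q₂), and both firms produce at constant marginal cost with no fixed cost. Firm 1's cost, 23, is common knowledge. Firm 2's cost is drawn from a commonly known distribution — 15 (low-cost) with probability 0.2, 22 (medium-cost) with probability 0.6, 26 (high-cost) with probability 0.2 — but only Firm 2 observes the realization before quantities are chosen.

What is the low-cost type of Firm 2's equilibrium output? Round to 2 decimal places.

9.09

Each type of Firm 2 best-responds to q₁; Firm 1 best-responds to the expected q₂ over Firm 2's types.
Firm 2 with cost c maximizes (92 − 3(q₁+q₂) − c)·q₂, giving q₂(c) = (92 − c − 3q₁)/6.
E[c₂] = 0.2·15 + 0.6·22 + 0.2·26 = 21.4
Firm 1's FOC against E[q₂] yields q₁ = (92 − 2·23 + E[c₂])/9 = (92 − 46 + 21.4)/9 = 7.48889.
q₂(low-cost) = (92 − 15 − 3·7.48889)/6 = 9.08889.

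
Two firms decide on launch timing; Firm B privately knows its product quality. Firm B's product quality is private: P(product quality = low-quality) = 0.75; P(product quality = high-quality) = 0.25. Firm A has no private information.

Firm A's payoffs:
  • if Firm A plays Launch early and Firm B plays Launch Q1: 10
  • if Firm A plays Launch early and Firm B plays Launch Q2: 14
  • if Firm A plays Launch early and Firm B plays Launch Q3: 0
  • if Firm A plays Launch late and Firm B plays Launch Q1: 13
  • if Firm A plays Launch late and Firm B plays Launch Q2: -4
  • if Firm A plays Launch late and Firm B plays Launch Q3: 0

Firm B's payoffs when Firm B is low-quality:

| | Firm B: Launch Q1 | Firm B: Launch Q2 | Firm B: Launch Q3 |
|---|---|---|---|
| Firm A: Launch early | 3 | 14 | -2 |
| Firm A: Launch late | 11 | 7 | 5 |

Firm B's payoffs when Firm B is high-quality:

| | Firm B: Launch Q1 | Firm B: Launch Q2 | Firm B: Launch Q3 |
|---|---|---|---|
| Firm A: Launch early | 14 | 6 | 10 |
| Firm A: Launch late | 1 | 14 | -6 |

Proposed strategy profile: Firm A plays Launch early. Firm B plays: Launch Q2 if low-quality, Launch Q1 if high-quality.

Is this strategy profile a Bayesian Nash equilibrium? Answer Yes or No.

Yes

A profile is a BNE iff every type of every player is best-responding given beliefs about the other side.
Firm A plays Launch early: E[Launch early] = 0.75·(14) + 0.25·(10) = 13; E[Launch late] = 0.25. Best-responding. ✓
Firm B (product quality low-quality), facing Launch early: Launch Q1 gives 3, Launch Q2 gives 14, Launch Q3 gives -2. Proposed Launch Q2 is best. ✓
Firm B (product quality high-quality), facing Launch early: Launch Q1 gives 14, Launch Q2 gives 6, Launch Q3 gives 10. Proposed Launch Q1 is best. ✓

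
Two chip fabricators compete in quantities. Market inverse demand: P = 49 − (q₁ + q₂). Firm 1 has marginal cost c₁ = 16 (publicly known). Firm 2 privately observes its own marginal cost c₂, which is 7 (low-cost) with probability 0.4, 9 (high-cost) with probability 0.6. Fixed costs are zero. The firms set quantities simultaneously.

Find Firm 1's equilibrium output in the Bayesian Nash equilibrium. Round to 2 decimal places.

8.40

Each type of Firm 2 best-responds to q₁; Firm 1 best-responds to the expected q₂ over Firm 2's types.
Firm 2 with cost c maximizes (49 − (q₁+q₂) − c)·q₂, giving q₂(c) = (49 − c − q₁)/2.
E[c₂] = 0.4·7 + 0.6·9 = 8.2
Firm 1's FOC against E[q₂] yields q₁ = (49 − 2·16 + E[c₂])/3 = (49 − 32 + 8.2)/3 = 8.4.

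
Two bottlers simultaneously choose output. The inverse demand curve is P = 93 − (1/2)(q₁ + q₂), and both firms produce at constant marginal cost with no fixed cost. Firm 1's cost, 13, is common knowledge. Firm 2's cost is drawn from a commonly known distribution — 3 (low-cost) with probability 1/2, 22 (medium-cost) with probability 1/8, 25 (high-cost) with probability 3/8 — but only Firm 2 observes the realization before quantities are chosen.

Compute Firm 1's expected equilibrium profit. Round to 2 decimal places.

Firm 2 with cost c maximizes (93 − (1/2)(q₁+q₂) − c)·q₂, giving q₂(c) = (93 − c − (1/2)q₁).
E[c₂] = 1/2·3 + 1/8·22 + 3/8·25 = 13.625
Firm 1's FOC against E[q₂] yields q₁ = (93 − 2·13 + E[c₂])/(3/2) = (93 − 26 + 13.625)/(3/2) = 53.75.
E[P] = 93 − (1/2)·(q₁ + E[q₂]) = 39.875; Firm 1's expected profit = (E[P] − 13)·q₁ = (39.875 − 13)·53.75 = 1444.53.

1444.53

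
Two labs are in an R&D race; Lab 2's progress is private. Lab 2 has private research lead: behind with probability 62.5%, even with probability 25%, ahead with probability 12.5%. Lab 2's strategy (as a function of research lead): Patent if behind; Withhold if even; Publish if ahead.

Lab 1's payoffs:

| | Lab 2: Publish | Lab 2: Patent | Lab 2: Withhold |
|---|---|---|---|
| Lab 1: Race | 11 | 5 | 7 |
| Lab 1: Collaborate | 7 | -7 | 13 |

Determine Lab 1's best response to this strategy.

E[Race] = 0.625·(5) + 0.25·(7) + 0.125·(11) = 6.25
E[Collaborate] = 0.625·(-7) + 0.25·(13) + 0.125·(7) = -0.25
Best response: Race (6.25 is the largest).

Race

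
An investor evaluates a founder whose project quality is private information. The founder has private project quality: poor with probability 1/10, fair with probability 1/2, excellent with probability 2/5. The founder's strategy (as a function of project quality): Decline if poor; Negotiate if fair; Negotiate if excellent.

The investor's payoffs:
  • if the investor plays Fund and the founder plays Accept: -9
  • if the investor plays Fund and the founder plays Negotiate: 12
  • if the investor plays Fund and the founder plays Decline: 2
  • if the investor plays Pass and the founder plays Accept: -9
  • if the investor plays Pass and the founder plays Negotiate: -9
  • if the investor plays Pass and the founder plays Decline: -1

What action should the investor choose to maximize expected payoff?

Fund

E[Fund] = 1/10·(2) + 1/2·(12) + 2/5·(12) = 11
E[Pass] = 1/10·(-1) + 1/2·(-9) + 2/5·(-9) = -41/5
Best response: Fund (11 is the largest).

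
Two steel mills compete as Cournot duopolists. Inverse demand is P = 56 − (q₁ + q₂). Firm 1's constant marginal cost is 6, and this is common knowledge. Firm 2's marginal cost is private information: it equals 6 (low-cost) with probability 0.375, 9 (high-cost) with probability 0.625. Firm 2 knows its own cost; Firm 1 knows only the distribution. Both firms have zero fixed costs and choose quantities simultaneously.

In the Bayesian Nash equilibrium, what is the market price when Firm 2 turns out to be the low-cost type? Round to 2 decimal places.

Type-c best response for Firm 2: q₂(c) = (56 − c)/2 − q₁/2.
Firm 1 maximizes expected profit; its first-order condition is 56 − 2q₁ − E[q₂] − 6 = 0.
Substituting E[q₂] and solving: E[c₂] = 7.875, so q₁ = (56 − 2·6 + 7.875)/3 = 17.2917.
q₂(low-cost) = 16.3542, so P = 56 − (17.2917 + 16.3542) = 22.3542.

22.35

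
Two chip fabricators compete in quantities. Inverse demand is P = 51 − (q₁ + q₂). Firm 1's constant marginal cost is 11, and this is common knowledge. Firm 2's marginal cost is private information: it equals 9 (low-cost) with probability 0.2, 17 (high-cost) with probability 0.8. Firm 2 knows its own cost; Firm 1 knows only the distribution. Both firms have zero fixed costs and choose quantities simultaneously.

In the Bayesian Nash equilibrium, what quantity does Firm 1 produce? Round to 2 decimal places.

14.80

Type-c best response for Firm 2: q₂(c) = (51 − c)/2 − q₁/2.
Firm 1 maximizes expected profit; its first-order condition is 51 − 2q₁ − E[q₂] − 11 = 0.
Substituting E[q₂] and solving: E[c₂] = 15.4, so q₁ = (51 − 2·11 + 15.4)/3 = 14.8.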